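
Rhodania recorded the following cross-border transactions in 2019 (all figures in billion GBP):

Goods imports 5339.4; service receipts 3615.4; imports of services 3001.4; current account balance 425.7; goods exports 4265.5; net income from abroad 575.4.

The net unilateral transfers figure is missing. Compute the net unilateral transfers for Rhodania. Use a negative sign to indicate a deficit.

310.2

Current account = goods balance + services balance + net primary income + net secondary income
Sum of the known components = 115.5
Net unilateral transfers = CA - (known components) = 425.7 - 115.5 = 310.2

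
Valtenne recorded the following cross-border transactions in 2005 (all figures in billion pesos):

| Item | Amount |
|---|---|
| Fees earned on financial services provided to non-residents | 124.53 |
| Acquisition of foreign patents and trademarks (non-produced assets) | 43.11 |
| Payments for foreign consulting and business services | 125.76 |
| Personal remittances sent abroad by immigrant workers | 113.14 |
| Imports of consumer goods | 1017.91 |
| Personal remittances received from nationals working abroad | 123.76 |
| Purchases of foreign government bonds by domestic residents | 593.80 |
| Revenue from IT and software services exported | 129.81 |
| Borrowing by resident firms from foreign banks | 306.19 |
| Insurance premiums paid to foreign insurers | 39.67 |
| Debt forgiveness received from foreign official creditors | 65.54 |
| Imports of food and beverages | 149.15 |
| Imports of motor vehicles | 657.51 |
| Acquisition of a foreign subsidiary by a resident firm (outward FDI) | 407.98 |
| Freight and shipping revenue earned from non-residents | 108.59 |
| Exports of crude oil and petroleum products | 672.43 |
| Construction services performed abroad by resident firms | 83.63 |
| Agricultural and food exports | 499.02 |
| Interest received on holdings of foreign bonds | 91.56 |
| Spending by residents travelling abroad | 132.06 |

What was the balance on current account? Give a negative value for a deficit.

Goods: 672.43 - 149.15 - 657.51 + 499.02 - 1017.91 = -653.12
Services: -125.76 - 132.06 + 108.59 + 83.63 + 129.81 - 39.67 + 124.53 = 149.07
Primary income: 91.56
Secondary income: 123.76 - 113.14 = 10.62
Current account = (-653.12) + 149.07 + 91.56 + 10.62 = -401.87
(Excluded from the current account — capital account: acquisition of foreign patents and trademarks (non-produced assets) 43.11, debt forgiveness received from foreign official creditors 65.54; financial account: purchases of foreign government bonds by domestic residents 593.80, borrowing by resident firms from foreign banks 306.19, acquisition of a foreign subsidiary by a resident firm (outward FDI) 407.98.)

-401.87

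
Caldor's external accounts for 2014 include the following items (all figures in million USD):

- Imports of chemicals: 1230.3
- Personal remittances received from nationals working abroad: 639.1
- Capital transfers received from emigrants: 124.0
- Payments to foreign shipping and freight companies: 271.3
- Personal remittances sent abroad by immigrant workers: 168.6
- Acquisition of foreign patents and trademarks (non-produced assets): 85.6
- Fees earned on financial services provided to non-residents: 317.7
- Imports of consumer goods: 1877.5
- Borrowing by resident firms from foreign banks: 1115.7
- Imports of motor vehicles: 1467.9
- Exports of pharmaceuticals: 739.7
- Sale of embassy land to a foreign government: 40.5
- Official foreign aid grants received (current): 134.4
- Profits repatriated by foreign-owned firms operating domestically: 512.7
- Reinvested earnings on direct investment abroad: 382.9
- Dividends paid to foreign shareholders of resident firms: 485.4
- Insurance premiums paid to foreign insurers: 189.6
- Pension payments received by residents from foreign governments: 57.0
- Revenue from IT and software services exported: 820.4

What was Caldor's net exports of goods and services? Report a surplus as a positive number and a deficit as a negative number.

Goods: -1877.5 - 1467.9 + 739.7 - 1230.3 = -3836.0
Services: 317.7 - 271.3 - 189.6 + 820.4 = 677.2
Trade balance = -3836.0 + 677.2 = -3158.8
(Excluded from the trade balance — secondary income: personal remittances received from nationals working abroad 639.1, personal remittances sent abroad by immigrant workers 168.6, official foreign aid grants received (current) 134.4, pension payments received by residents from foreign governments 57.0; capital account: capital transfers received from emigrants 124.0, acquisition of foreign patents and trademarks (non-produced assets) 85.6, sale of embassy land to a foreign government 40.5; financial account: borrowing by resident firms from foreign banks 1115.7; primary income: profits repatriated by foreign-owned firms operating domestically 512.7, reinvested earnings on direct investment abroad 382.9, dividends paid to foreign shareholders of resident firms 485.4.)

-3158.8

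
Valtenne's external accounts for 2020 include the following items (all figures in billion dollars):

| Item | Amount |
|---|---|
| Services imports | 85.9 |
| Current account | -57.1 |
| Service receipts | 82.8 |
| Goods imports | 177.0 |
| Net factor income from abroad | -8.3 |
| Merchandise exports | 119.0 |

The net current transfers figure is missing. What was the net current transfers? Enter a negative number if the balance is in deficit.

12.3

Current account = goods balance + services balance + net primary income + net secondary income
Sum of the known components = -69.4
Net current transfers = CA - (known components) = -57.1 - (-69.4) = 12.3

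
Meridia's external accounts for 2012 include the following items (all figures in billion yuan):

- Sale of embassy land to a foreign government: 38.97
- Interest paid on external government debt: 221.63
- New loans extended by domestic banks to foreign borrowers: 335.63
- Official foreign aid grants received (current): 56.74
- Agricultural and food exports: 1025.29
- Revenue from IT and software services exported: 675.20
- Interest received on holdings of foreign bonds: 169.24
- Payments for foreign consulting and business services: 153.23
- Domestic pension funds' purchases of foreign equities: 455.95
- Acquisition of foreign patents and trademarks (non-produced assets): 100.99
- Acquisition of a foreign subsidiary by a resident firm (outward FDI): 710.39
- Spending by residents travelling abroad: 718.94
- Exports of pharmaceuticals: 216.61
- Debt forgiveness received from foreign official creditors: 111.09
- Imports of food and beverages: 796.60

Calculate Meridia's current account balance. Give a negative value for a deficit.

252.68

Goods: -796.60 + 1025.29 + 216.61 = 445.30
Services: -153.23 + 675.20 - 718.94 = -196.97
Primary income: -221.63 + 169.24 = -52.39
Secondary income: 56.74
Current account = 445.30 + (-196.97) + (-52.39) + 56.74 = 252.68
(Excluded from the current account — capital account: sale of embassy land to a foreign government 38.97, acquisition of foreign patents and trademarks (non-produced assets) 100.99, debt forgiveness received from foreign official creditors 111.09; financial account: new loans extended by domestic banks to foreign borrowers 335.63, domestic pension funds' purchases of foreign equities 455.95, acquisition of a foreign subsidiary by a resident firm (outward FDI) 710.39.)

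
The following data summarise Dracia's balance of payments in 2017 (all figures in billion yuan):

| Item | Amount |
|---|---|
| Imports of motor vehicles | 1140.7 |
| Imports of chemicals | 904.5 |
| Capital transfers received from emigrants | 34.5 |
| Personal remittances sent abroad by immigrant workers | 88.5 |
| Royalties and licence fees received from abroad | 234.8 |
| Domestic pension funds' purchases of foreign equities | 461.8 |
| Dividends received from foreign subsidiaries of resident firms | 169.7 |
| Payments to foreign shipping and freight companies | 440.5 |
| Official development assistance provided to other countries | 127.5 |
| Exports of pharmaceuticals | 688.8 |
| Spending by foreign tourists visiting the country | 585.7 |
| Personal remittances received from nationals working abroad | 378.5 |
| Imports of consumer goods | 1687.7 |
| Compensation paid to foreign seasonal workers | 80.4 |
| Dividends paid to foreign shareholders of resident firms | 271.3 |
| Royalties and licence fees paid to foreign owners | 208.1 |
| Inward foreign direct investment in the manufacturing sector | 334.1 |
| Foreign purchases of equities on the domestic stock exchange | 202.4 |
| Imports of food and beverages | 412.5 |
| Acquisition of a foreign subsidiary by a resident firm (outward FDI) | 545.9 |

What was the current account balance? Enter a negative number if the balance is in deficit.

Goods: -1140.7 + 688.8 - 904.5 - 1687.7 - 412.5 = -3456.6
Services: -440.5 + 234.8 + 585.7 - 208.1 = 171.9
Primary income: -271.3 + 169.7 - 80.4 = -182.0
Secondary income: -88.5 + 378.5 - 127.5 = 162.5
Current account = (-3456.6) + 171.9 + (-182.0) + 162.5 = -3304.2
(Excluded from the current account — capital account: capital transfers received from emigrants 34.5; financial account: domestic pension funds' purchases of foreign equities 461.8, inward foreign direct investment in the manufacturing sector 334.1, foreign purchases of equities on the domestic stock exchange 202.4, acquisition of a foreign subsidiary by a resident firm (outward FDI) 545.9.)

-3304.2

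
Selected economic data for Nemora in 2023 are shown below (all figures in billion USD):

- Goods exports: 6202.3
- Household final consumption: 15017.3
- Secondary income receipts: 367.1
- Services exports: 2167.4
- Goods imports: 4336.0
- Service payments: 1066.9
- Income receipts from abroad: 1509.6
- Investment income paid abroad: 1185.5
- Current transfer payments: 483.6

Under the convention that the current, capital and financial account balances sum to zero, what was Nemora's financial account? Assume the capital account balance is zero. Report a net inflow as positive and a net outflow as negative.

-3174.4

Goods balance = 6202.3 - 4336.0 = 1866.3
Services balance = 2167.4 - 1066.9 = 1100.5
Trade balance (goods + services) = 1866.3 + 1100.5 = 2966.8
Net primary income = 1509.6 - 1185.5 = 324.1
Net secondary income = 367.1 - 483.6 = -116.5
Current account = 2966.8 + 324.1 + (-116.5) = 3174.4
Financial account = -(3174.4) = -3174.4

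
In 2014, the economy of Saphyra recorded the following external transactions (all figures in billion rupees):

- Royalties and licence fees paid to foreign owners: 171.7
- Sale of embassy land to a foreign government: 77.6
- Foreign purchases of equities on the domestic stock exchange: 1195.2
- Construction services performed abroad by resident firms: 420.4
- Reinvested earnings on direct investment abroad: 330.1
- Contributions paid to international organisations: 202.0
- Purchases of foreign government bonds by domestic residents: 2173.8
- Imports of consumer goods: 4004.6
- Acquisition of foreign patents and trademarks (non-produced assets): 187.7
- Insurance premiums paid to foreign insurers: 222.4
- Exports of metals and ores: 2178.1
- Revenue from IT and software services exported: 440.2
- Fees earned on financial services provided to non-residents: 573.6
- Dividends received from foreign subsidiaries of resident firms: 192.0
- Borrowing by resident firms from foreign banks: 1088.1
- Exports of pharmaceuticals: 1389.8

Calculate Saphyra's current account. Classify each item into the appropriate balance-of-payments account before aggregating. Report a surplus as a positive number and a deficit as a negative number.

Goods: 2178.1 + 1389.8 - 4004.6 = -436.7
Services: -222.4 + 573.6 - 171.7 + 420.4 + 440.2 = 1040.1
Primary income: 330.1 + 192.0 = 522.1
Secondary income: -202.0
Current account = (-436.7) + 1040.1 + 522.1 + (-202.0) = 923.5
(Excluded from the current account — capital account: sale of embassy land to a foreign government 77.6, acquisition of foreign patents and trademarks (non-produced assets) 187.7; financial account: foreign purchases of equities on the domestic stock exchange 1195.2, purchases of foreign government bonds by domestic residents 2173.8, borrowing by resident firms from foreign banks 1088.1.)

923.5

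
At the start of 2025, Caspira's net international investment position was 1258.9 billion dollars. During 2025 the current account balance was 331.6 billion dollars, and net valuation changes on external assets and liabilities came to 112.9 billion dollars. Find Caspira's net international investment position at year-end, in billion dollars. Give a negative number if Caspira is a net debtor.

1703.4

Change in NIIP = current account + net valuation change = 331.6 + 112.9 = 444.5
End-of-year NIIP = 1258.9 + 444.5 = 1703.4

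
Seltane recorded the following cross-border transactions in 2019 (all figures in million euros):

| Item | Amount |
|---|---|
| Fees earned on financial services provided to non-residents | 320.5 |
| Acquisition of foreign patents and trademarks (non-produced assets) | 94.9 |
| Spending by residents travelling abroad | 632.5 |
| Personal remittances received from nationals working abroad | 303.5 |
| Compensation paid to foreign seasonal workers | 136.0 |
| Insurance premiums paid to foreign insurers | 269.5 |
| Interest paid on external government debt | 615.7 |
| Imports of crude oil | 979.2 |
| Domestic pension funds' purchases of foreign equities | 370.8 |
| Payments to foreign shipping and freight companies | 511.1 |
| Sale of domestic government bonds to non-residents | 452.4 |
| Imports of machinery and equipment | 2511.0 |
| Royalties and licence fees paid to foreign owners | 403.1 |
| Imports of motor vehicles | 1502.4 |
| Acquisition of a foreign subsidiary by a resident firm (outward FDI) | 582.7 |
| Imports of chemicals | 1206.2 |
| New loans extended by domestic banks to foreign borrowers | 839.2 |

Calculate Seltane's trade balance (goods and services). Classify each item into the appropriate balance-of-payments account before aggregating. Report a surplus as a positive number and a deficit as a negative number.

Goods: -1206.2 - 2511.0 - 979.2 - 1502.4 = -6198.8
Services: 320.5 - 269.5 - 511.1 - 632.5 - 403.1 = -1495.7
Trade balance = -6198.8 + (-1495.7) = -7694.5
(Excluded from the trade balance — capital account: acquisition of foreign patents and trademarks (non-produced assets) 94.9; secondary income: personal remittances received from nationals working abroad 303.5; primary income: compensation paid to foreign seasonal workers 136.0, interest paid on external government debt 615.7; financial account: domestic pension funds' purchases of foreign equities 370.8, sale of domestic government bonds to non-residents 452.4, acquisition of a foreign subsidiary by a resident firm (outward FDI) 582.7, new loans extended by domestic banks to foreign borrowers 839.2.)

-7694.5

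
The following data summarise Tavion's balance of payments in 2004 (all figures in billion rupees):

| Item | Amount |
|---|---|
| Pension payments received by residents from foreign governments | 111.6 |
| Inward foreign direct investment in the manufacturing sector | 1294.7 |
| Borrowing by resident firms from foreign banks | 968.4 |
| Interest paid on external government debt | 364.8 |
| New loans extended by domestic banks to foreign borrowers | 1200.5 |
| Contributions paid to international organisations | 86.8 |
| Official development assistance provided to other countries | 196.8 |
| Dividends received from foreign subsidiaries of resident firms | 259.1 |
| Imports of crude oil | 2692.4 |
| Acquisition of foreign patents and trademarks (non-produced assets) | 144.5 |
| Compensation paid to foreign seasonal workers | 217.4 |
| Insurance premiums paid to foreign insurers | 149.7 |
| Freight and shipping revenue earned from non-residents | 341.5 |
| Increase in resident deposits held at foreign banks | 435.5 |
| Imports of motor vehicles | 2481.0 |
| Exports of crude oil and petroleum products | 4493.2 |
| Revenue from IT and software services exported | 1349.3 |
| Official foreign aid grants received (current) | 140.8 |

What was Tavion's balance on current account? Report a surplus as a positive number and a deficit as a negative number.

506.6

Goods: -2481.0 + 4493.2 - 2692.4 = -680.2
Services: 1349.3 + 341.5 - 149.7 = 1541.1
Primary income: -364.8 + 259.1 - 217.4 = -323.1
Secondary income: -86.8 + 140.8 + 111.6 - 196.8 = -31.2
Current account = (-680.2) + 1541.1 + (-323.1) + (-31.2) = 506.6
(Excluded from the current account — financial account: inward foreign direct investment in the manufacturing sector 1294.7, borrowing by resident firms from foreign banks 968.4, new loans extended by domestic banks to foreign borrowers 1200.5, increase in resident deposits held at foreign banks 435.5; capital account: acquisition of foreign patents and trademarks (non-produced assets) 144.5.)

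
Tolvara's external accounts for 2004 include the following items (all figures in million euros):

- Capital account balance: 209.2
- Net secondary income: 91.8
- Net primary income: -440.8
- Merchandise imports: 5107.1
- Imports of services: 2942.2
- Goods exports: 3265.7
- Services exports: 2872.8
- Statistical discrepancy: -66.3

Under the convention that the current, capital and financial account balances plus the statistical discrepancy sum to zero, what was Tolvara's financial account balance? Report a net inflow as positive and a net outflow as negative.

2116.9

Goods balance = 3265.7 - 5107.1 = -1841.4
Services balance = 2872.8 - 2942.2 = -69.4
Trade balance (goods + services) = -1841.4 + (-69.4) = -1910.8
Net primary income = -440.8
Net secondary income = 91.8
Current account = -1910.8 + (-440.8) + 91.8 = -2259.8
Financial account = -(-2259.8 + 209.2 + (-66.3)) = 2116.9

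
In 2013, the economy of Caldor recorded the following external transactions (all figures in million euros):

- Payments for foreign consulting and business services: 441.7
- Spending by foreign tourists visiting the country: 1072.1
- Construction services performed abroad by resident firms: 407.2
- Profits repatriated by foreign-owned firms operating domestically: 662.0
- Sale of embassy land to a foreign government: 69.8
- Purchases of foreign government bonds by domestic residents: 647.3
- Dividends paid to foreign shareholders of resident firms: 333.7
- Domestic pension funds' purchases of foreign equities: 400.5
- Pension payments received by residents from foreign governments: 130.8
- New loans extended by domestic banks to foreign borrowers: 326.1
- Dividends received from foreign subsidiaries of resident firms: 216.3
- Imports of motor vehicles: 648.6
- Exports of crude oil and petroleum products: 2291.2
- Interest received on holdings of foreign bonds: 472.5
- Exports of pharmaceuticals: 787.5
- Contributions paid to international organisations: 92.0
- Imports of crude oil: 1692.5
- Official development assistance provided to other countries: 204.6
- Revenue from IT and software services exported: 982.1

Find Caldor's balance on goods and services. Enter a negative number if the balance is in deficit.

2757.3

Goods: 2291.2 + 787.5 - 648.6 - 1692.5 = 737.6
Services: -441.7 + 982.1 + 407.2 + 1072.1 = 2019.7
Trade balance = 737.6 + 2019.7 = 2757.3
(Excluded from the trade balance — primary income: profits repatriated by foreign-owned firms operating domestically 662.0, dividends paid to foreign shareholders of resident firms 333.7, dividends received from foreign subsidiaries of resident firms 216.3, interest received on holdings of foreign bonds 472.5; capital account: sale of embassy land to a foreign government 69.8; financial account: purchases of foreign government bonds by domestic residents 647.3, domestic pension funds' purchases of foreign equities 400.5, new loans extended by domestic banks to foreign borrowers 326.1; secondary income: pension payments received by residents from foreign governments 130.8, contributions paid to international organisations 92.0, official development assistance provided to other countries 204.6.)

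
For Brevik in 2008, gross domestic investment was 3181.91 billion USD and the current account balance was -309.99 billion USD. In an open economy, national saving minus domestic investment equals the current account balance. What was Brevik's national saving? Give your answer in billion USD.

2871.92

S = I + CA = 3181.91 + (-309.99) = 2871.92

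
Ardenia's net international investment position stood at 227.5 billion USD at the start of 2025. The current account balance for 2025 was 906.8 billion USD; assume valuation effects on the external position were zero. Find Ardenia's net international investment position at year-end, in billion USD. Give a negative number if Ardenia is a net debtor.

1134.3

With no valuation effects, change in NIIP = current account = 906.8
End-of-year NIIP = 227.5 + 906.8 = 1134.3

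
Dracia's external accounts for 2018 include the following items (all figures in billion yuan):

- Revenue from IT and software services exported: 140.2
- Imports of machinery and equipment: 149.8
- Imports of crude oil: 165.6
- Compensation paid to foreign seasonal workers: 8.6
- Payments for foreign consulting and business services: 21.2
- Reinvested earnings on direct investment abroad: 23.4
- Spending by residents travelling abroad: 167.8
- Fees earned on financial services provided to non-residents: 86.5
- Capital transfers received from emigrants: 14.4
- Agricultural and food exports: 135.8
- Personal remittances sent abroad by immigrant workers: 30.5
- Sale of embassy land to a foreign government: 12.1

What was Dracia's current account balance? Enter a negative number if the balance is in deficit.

Goods: -149.8 - 165.6 + 135.8 = -179.6
Services: 140.2 + 86.5 - 21.2 - 167.8 = 37.7
Primary income: -8.6 + 23.4 = 14.8
Secondary income: -30.5
Current account = (-179.6) + 37.7 + 14.8 + (-30.5) = -157.6
(Excluded from the current account — capital account: capital transfers received from emigrants 14.4, sale of embassy land to a foreign government 12.1.)

-157.6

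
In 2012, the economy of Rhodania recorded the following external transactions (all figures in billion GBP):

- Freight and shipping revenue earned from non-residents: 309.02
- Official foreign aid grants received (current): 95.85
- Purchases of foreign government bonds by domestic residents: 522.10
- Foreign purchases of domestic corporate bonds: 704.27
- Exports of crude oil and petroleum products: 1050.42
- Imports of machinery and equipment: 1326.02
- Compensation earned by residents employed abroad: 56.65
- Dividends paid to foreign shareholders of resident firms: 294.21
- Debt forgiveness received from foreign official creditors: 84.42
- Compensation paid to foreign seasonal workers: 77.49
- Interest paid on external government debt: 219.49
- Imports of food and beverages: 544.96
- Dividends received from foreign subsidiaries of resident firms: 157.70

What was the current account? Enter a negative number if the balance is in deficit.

-792.53

Goods: 1050.42 - 544.96 - 1326.02 = -820.56
Services: 309.02
Primary income: -219.49 - 294.21 - 77.49 + 56.65 + 157.70 = -376.84
Secondary income: 95.85
Current account = (-820.56) + 309.02 + (-376.84) + 95.85 = -792.53
(Excluded from the current account — financial account: purchases of foreign government bonds by domestic residents 522.10, foreign purchases of domestic corporate bonds 704.27; capital account: debt forgiveness received from foreign official creditors 84.42.)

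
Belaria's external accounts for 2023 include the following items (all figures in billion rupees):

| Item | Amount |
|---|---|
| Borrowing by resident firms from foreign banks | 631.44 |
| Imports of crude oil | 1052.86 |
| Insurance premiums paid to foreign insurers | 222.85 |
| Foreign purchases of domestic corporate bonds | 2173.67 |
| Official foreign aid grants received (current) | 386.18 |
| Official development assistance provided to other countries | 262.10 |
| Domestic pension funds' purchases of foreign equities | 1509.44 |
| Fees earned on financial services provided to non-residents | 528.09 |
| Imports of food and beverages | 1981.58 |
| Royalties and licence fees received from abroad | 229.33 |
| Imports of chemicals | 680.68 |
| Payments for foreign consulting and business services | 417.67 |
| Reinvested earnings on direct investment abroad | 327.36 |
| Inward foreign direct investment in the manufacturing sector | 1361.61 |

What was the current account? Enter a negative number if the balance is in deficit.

Goods: -680.68 - 1981.58 - 1052.86 = -3715.12
Services: -222.85 + 229.33 + 528.09 - 417.67 = 116.90
Primary income: 327.36
Secondary income: 386.18 - 262.10 = 124.08
Current account = (-3715.12) + 116.90 + 327.36 + 124.08 = -3146.78
(Excluded from the current account — financial account: borrowing by resident firms from foreign banks 631.44, foreign purchases of domestic corporate bonds 2173.67, domestic pension funds' purchases of foreign equities 1509.44, inward foreign direct investment in the manufacturing sector 1361.61.)

-3146.78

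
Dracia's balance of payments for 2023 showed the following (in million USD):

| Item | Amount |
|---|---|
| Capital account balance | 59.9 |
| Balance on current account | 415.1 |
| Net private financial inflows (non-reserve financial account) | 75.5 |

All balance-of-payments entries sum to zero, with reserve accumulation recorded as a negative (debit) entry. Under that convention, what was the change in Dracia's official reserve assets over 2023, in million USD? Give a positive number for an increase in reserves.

Official reserve transactions balance = -(415.1 + 59.9 + 75.5) = -550.5
An accumulation of reserves is recorded as a debit (negative entry), so the change in the stock of reserves is the negative of that balance.
Change in official reserves = -(-550.5) = 550.5

550.5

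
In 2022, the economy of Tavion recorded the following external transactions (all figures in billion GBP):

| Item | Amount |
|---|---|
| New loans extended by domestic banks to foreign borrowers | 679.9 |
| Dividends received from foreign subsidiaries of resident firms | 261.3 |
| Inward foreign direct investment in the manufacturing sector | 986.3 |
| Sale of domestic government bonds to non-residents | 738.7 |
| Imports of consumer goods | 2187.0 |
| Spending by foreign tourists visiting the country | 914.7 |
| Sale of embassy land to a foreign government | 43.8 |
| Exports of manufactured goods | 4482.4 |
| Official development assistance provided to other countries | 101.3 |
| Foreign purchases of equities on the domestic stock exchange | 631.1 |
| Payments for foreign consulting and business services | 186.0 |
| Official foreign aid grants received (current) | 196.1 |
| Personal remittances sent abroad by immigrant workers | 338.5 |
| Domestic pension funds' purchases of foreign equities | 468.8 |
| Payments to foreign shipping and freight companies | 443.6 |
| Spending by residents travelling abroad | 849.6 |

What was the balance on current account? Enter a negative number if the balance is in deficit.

Goods: -2187.0 + 4482.4 = 2295.4
Services: 914.7 - 186.0 - 849.6 - 443.6 = -564.5
Primary income: 261.3
Secondary income: 196.1 - 101.3 - 338.5 = -243.7
Current account = 2295.4 + (-564.5) + 261.3 + (-243.7) = 1748.5
(Excluded from the current account — financial account: new loans extended by domestic banks to foreign borrowers 679.9, inward foreign direct investment in the manufacturing sector 986.3, sale of domestic government bonds to non-residents 738.7, foreign purchases of equities on the domestic stock exchange 631.1, domestic pension funds' purchases of foreign equities 468.8; capital account: sale of embassy land to a foreign government 43.8.)

1748.5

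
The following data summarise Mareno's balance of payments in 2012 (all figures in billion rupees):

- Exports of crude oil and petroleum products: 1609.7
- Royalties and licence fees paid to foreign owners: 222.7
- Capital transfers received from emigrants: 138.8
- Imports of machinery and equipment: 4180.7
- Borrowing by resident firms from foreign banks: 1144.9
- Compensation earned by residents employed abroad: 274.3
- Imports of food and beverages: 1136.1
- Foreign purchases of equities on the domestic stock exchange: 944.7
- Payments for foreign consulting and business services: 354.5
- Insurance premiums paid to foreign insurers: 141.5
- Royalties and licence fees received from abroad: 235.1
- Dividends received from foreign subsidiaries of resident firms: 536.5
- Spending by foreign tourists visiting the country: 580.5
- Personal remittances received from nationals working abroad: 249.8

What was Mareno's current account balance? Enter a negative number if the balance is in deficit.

-2549.6

Goods: -1136.1 - 4180.7 + 1609.7 = -3707.1
Services: 580.5 - 141.5 - 222.7 - 354.5 + 235.1 = 96.9
Primary income: 274.3 + 536.5 = 810.8
Secondary income: 249.8
Current account = (-3707.1) + 96.9 + 810.8 + 249.8 = -2549.6
(Excluded from the current account — capital account: capital transfers received from emigrants 138.8; financial account: borrowing by resident firms from foreign banks 1144.9, foreign purchases of equities on the domestic stock exchange 944.7.)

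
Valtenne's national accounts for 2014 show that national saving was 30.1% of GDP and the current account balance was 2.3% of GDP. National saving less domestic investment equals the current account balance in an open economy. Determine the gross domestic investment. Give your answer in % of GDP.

S - I = CA (net lending to the rest of the world).
I = S - CA = 30.1 - 2.3 = 27.8

27.8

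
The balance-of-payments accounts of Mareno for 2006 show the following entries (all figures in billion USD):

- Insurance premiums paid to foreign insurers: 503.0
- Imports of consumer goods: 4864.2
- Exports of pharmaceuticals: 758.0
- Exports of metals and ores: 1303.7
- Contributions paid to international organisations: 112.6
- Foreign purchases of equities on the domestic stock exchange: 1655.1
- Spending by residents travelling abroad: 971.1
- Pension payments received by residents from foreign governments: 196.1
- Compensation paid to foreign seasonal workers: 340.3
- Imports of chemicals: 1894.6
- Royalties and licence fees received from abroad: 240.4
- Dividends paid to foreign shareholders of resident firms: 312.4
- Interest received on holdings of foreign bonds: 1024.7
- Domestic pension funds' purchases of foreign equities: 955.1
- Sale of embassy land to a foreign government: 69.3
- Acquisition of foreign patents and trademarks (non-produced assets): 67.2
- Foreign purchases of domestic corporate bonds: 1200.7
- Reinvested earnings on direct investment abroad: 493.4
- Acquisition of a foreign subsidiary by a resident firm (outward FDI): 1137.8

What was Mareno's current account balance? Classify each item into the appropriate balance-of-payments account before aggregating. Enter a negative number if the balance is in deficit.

Goods: 758.0 - 1894.6 - 4864.2 + 1303.7 = -4697.1
Services: -971.1 + 240.4 - 503.0 = -1233.7
Primary income: 1024.7 - 312.4 - 340.3 + 493.4 = 865.4
Secondary income: 196.1 - 112.6 = 83.5
Current account = (-4697.1) + (-1233.7) + 865.4 + 83.5 = -4981.9
(Excluded from the current account — financial account: foreign purchases of equities on the domestic stock exchange 1655.1, domestic pension funds' purchases of foreign equities 955.1, foreign purchases of domestic corporate bonds 1200.7, acquisition of a foreign subsidiary by a resident firm (outward FDI) 1137.8; capital account: sale of embassy land to a foreign government 69.3, acquisition of foreign patents and trademarks (non-produced assets) 67.2.)

-4981.9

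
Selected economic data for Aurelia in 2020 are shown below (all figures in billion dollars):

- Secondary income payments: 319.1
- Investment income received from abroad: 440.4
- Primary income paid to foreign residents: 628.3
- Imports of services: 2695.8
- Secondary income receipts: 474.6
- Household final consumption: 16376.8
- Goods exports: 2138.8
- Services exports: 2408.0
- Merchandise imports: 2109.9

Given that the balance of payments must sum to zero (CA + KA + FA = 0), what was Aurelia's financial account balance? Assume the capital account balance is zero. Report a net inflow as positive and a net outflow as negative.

291.3

Goods balance = 2138.8 - 2109.9 = 28.9
Services balance = 2408.0 - 2695.8 = -287.8
Trade balance (goods + services) = 28.9 + (-287.8) = -258.9
Net primary income = 440.4 - 628.3 = -187.9
Net secondary income = 474.6 - 319.1 = 155.5
Current account = -258.9 + (-187.9) + 155.5 = -291.3
Financial account = -(-291.3) = 291.3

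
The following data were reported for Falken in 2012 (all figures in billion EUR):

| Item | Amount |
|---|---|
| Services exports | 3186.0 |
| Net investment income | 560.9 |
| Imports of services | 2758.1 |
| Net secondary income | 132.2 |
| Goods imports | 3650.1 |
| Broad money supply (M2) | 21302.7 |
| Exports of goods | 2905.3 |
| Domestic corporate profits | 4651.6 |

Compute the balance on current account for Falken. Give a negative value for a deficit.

376.2

Goods balance = 2905.3 - 3650.1 = -744.8
Services balance = 3186.0 - 2758.1 = 427.9
Trade balance (goods + services) = -744.8 + 427.9 = -316.9
Net primary income = 560.9
Net secondary income = 132.2
Current account = -316.9 + 560.9 + 132.2 = 376.2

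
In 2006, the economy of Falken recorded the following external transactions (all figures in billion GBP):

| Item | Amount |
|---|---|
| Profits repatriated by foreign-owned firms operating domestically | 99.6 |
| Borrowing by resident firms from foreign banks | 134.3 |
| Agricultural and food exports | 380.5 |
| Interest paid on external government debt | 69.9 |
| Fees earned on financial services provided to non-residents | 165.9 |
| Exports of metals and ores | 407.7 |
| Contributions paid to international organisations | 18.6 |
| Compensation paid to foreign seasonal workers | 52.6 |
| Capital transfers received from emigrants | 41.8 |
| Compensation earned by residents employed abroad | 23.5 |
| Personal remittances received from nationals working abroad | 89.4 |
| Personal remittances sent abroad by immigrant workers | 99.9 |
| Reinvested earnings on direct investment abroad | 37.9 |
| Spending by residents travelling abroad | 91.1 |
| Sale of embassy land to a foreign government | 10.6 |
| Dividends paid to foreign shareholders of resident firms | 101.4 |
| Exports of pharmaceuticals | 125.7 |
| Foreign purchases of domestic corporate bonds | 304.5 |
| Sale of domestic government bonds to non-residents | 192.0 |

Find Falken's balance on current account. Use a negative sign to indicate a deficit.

697.5

Goods: 125.7 + 407.7 + 380.5 = 913.9
Services: -91.1 + 165.9 = 74.8
Primary income: -101.4 - 52.6 + 23.5 - 99.6 + 37.9 - 69.9 = -262.1
Secondary income: -18.6 - 99.9 + 89.4 = -29.1
Current account = 913.9 + 74.8 + (-262.1) + (-29.1) = 697.5
(Excluded from the current account — financial account: borrowing by resident firms from foreign banks 134.3, foreign purchases of domestic corporate bonds 304.5, sale of domestic government bonds to non-residents 192.0; capital account: capital transfers received from emigrants 41.8, sale of embassy land to a foreign government 10.6.)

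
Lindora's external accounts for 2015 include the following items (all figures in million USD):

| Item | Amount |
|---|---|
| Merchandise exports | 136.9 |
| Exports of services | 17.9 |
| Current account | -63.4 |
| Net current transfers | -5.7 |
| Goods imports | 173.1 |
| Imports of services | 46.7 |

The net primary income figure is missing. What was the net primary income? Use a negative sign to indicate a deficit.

7.3

Current account = goods balance + services balance + net primary income + net secondary income
Sum of the known components = -70.7
Net primary income = CA - (known components) = -63.4 - (-70.7) = 7.3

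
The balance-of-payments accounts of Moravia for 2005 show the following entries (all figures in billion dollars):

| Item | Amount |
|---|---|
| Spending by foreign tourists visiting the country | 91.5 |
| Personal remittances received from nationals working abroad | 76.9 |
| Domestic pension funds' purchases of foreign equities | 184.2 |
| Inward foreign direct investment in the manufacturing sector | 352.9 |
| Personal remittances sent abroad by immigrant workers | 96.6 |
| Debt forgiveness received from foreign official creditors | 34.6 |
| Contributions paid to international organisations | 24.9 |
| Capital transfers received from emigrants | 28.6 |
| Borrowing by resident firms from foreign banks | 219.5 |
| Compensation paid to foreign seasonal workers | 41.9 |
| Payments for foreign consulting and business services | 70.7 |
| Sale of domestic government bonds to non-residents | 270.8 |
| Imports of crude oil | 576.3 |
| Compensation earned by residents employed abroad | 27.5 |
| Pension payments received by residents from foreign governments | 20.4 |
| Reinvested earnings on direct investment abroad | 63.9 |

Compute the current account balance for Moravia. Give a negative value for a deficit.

-530.2

Goods: -576.3
Services: -70.7 + 91.5 = 20.8
Primary income: 27.5 + 63.9 - 41.9 = 49.5
Secondary income: 76.9 - 24.9 - 96.6 + 20.4 = -24.2
Current account = (-576.3) + 20.8 + 49.5 + (-24.2) = -530.2
(Excluded from the current account — financial account: domestic pension funds' purchases of foreign equities 184.2, inward foreign direct investment in the manufacturing sector 352.9, borrowing by resident firms from foreign banks 219.5, sale of domestic government bonds to non-residents 270.8; capital account: debt forgiveness received from foreign official creditors 34.6, capital transfers received from emigrants 28.6.)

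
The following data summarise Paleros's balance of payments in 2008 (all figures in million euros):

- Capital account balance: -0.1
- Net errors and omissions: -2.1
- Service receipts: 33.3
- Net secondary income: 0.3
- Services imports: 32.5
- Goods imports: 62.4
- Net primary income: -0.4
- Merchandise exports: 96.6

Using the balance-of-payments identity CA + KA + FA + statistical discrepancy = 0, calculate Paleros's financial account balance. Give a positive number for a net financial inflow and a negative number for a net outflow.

Goods balance = 96.6 - 62.4 = 34.2
Services balance = 33.3 - 32.5 = 0.8
Trade balance (goods + services) = 34.2 + 0.8 = 35.0
Net primary income = -0.4
Net secondary income = 0.3
Current account = 35.0 + (-0.4) + 0.3 = 34.9
Financial account = -(34.9 + (-0.1) + (-2.1)) = -32.7

-32.7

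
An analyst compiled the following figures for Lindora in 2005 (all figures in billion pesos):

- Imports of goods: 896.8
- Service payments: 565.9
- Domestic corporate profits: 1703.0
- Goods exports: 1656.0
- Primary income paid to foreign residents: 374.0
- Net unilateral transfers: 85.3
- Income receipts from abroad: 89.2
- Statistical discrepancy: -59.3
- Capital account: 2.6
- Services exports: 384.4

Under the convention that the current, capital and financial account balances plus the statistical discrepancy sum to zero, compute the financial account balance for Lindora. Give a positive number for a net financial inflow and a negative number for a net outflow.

-321.5

Goods balance = 1656.0 - 896.8 = 759.2
Services balance = 384.4 - 565.9 = -181.5
Trade balance (goods + services) = 759.2 + (-181.5) = 577.7
Net primary income = 89.2 - 374.0 = -284.8
Net secondary income = 85.3
Current account = 577.7 + (-284.8) + 85.3 = 378.2
Financial account = -(378.2 + 2.6 + (-59.3)) = -321.5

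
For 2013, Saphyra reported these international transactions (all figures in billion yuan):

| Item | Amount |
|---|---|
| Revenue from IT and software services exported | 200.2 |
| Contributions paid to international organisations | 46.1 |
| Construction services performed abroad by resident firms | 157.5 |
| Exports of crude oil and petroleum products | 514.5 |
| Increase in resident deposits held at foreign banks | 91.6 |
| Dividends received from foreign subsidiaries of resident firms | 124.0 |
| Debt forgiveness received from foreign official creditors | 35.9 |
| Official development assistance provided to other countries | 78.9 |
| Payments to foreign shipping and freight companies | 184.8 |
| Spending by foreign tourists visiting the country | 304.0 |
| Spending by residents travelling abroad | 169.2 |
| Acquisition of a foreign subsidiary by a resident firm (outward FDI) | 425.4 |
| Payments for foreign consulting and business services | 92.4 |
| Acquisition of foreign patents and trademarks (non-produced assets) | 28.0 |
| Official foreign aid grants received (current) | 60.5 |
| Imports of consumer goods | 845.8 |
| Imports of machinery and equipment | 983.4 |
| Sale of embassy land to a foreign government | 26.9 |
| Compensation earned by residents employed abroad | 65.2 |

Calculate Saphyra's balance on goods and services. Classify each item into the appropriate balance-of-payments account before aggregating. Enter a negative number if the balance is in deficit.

-1099.4

Goods: -845.8 + 514.5 - 983.4 = -1314.7
Services: 200.2 - 92.4 - 169.2 + 304.0 - 184.8 + 157.5 = 215.3
Trade balance = -1314.7 + 215.3 = -1099.4
(Excluded from the trade balance — secondary income: contributions paid to international organisations 46.1, official development assistance provided to other countries 78.9, official foreign aid grants received (current) 60.5; financial account: increase in resident deposits held at foreign banks 91.6, acquisition of a foreign subsidiary by a resident firm (outward FDI) 425.4; primary income: dividends received from foreign subsidiaries of resident firms 124.0, compensation earned by residents employed abroad 65.2; capital account: debt forgiveness received from foreign official creditors 35.9, acquisition of foreign patents and trademarks (non-produced assets) 28.0, sale of embassy land to a foreign government 26.9.)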